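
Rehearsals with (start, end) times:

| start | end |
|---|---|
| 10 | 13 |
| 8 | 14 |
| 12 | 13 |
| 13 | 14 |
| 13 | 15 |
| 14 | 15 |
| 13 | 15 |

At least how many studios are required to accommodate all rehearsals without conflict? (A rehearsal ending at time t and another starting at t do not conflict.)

Events (time:±→running): 8:+→1 10:+→2 12:+→3 13:-→2 13:-→1 13:+→2 13:+→3 13:+→4 … peak 4.

4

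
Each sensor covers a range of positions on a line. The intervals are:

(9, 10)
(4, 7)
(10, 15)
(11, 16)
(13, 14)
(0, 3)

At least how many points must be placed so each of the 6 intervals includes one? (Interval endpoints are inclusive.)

Sort by right endpoint; whenever an interval is uncovered, place a point at its right end.
By right end: [0,3]  [4,7]  [9,10]  [13,14]  [10,15]  [11,16]
[0,3] uncovered → point at 3; [4,7] uncovered → point at 7; [9,10] uncovered → point at 10; [13,14] uncovered → point at 14.
Points: 3, 7, 10, 14 (4 total).

4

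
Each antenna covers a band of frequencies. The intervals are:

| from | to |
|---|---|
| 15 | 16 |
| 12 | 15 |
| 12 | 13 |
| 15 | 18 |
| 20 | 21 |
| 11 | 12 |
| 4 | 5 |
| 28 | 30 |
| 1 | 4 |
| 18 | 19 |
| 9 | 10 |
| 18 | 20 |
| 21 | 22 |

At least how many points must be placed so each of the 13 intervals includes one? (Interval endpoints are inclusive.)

7

Sort by right endpoint; whenever an interval is uncovered, place a point at its right end.
By right end: [1,4]  [4,5]  [9,10]  [11,12]  [12,13]  [12,15]  [15,16]  [15,18]  [18,19]  [18,20]  [20,21]  [21,22]  [28,30]
[1,4] uncovered → point at 4; [9,10] uncovered → point at 10; [11,12] uncovered → point at 12; [15,16] uncovered → point at 16; [18,19] uncovered → point at 19; [20,21] uncovered → point at 21; [28,30] uncovered → point at 30.
Points: 4, 10, 12, 16, 19, 21, 30 (7 total).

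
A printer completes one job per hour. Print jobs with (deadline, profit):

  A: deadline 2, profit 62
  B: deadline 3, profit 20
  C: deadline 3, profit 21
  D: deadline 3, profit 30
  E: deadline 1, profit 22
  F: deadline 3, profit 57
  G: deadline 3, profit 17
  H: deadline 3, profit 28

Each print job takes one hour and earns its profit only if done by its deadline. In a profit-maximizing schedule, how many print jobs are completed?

Take jobs in profit order; each goes to the latest open slot no later than its deadline.
By profit: A(d2,62), F(d3,57), D(d3,30), H(d3,28), E(d1,22), C(d3,21), B(d3,20), G(d3,17)
A→slot 2; F→slot 3; D→slot 1; H skipped; E skipped; C skipped; B skipped; G skipped.
3 of 8 scheduled.

3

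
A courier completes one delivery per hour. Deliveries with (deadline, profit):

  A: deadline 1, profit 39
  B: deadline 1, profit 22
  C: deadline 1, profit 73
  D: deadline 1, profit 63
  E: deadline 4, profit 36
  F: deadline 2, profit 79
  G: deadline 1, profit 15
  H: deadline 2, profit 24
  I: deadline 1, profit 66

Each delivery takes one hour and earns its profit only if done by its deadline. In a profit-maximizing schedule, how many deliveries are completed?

3

Take jobs in profit order; each goes to the latest open slot no later than its deadline.
Profit order: F=79 C=73 I=66 D=63 A=39 E=36 H=24 B=22 G=15
Assign: F→slot 2, C→slot 1, I skipped, D skipped, A skipped, E→slot 4, H skipped, B skipped, G skipped.
Slots: [1:C] [2:F] [4:E]
3 of 9 scheduled.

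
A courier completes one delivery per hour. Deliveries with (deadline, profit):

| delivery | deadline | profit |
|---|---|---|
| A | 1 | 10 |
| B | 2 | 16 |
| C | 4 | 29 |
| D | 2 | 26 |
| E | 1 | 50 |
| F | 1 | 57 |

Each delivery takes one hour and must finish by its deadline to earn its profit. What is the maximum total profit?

112

By profit: F(d1,57), E(d1,50), C(d4,29), D(d2,26), B(d2,16), A(d1,10)
F→slot 1; E skipped; C→slot 4; D→slot 2; B skipped; A skipped.
Profit = 57 + 26 + 29 = 112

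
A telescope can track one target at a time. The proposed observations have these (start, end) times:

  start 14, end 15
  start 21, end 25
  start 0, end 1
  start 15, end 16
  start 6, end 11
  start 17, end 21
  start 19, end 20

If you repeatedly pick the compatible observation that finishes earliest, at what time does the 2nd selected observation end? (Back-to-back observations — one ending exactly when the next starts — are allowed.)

Order by finish time; keep every interval that doesn't clash with the previous kept one.
By end time: (0,1), (6,11), (14,15), (15,16), (19,20), (17,21), (21,25).
Pick (0,1); next start ≥ 1 → (6,11); next start ≥ 11 → (14,15); next start ≥ 15 → (15,16); next start ≥ 16 → (19,20); next start ≥ 20 → (21,25).
Selected: (0,1) (6,11) (14,15) (15,16) (19,20) (21,25)

11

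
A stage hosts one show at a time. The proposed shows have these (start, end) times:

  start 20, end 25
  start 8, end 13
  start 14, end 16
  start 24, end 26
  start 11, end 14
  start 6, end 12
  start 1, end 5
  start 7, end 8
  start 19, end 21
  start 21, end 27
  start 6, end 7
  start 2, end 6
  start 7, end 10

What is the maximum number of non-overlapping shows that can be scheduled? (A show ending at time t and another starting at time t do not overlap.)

Greedy by earliest finish: after sorting by end time, pick each interval compatible with the last pick.
Sorted by end: (1,5)  (2,6)  (6,7)  (7,8)  (7,10)  (6,12)  (8,13)  (11,14)  (14,16)  (19,21)  (20,25)  (24,26)  (21,27)
take (1,5); take (6,7); take (7,8); skip (7,10); take (8,13); skip (11,14); take (14,16); take (19,21); take (24,26).
Selected 7 shows.

7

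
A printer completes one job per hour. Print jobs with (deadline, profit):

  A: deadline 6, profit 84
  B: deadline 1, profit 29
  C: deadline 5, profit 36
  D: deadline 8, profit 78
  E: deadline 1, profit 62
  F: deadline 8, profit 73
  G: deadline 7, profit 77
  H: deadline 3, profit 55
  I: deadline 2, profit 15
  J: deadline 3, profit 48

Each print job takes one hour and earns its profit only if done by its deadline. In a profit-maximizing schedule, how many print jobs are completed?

Take jobs in profit order; each goes to the latest open slot no later than its deadline.
Profit order: A=84 D=78 G=77 F=73 E=62 H=55 J=48 C=36 B=29 I=15
Assign: A→slot 6, D→slot 8, G→slot 7, F→slot 5, E→slot 1, H→slot 3, J→slot 2, C→slot 4, B skipped, I skipped.
Slots: [1:E] [2:J] [3:H] [4:C] [5:F] [6:A] [7:G] [8:D]
8 of 10 scheduled.

8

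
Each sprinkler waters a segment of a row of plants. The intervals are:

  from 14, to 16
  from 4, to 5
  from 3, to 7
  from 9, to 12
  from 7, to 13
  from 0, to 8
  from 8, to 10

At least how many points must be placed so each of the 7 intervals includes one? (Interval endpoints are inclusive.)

Sort by right endpoint; whenever an interval is uncovered, place a point at its right end.
By right end: [4,5]  [3,7]  [0,8]  [8,10]  [9,12]  [7,13]  [14,16]
[4,5] uncovered → point at 5; [8,10] uncovered → point at 10; [14,16] uncovered → point at 16.
Points: 5, 10, 16 (3 total).

3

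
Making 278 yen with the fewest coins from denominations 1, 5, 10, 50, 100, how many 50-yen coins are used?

1

Greedy: take as many of the largest coin as possible, then repeat with the remainder.
278 − 2×100→78 − 1×50→28 − 2×10→8 − 1×5→3 − 3×1→0
Count of 50: 1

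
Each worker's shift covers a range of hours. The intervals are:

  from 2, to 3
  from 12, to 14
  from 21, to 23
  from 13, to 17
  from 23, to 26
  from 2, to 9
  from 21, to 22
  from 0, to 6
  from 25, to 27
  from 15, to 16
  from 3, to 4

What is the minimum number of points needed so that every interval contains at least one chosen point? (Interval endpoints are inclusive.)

Sort by right endpoint; whenever an interval is uncovered, place a point at its right end.
By right end: [2,3]  [3,4]  [0,6]  [2,9]  [12,14]  [15,16]  [13,17]  [21,22]  [21,23]  [23,26]  [25,27]
[2,3] uncovered → point at 3; [12,14] uncovered → point at 14; [15,16] uncovered → point at 16; [21,22] uncovered → point at 22; [23,26] uncovered → point at 26.
Points: 3, 14, 16, 22, 26 (5 total).

5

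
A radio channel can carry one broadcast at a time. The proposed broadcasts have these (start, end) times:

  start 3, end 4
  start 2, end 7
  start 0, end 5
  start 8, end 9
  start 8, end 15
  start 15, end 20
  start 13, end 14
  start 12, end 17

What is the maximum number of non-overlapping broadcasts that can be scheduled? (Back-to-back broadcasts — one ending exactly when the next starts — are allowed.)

4

Sorted by end: (3,4)  (0,5)  (2,7)  (8,9)  (13,14)  (8,15)  (12,17)  (15,20)
take (3,4); skip (2,7); take (8,9); take (13,14); take (15,20).
Selected 4 broadcasts.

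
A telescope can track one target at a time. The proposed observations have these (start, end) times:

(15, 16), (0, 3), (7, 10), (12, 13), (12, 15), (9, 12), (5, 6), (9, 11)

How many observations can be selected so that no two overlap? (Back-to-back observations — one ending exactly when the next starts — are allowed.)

5

Sort by end time and greedily take each interval whose start is ≥ the last chosen end.
Sorted by end: (0,3)  (5,6)  (7,10)  (9,11)  (9,12)  (12,13)  (12,15)  (15,16)
take (0,3); take (5,6); take (7,10); take (12,13); skip (12,15); take (15,16).
Selected 5 observations.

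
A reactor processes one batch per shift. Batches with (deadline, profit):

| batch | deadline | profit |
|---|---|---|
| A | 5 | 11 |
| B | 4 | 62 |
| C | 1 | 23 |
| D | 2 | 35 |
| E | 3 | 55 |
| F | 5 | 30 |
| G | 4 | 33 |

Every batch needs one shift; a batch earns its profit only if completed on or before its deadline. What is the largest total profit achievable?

215

By profit: B(d4,62), E(d3,55), D(d2,35), G(d4,33), F(d5,30), C(d1,23), A(d5,11)
B→slot 4; E→slot 3; D→slot 2; G→slot 1; F→slot 5; C skipped; A skipped.
Profit = 33 + 35 + 55 + 62 + 30 = 215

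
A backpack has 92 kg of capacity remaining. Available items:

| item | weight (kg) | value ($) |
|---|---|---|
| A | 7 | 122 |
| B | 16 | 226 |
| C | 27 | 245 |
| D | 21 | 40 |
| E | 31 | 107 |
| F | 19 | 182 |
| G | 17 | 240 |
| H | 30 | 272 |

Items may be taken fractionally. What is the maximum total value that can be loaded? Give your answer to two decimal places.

1069.40

Greedy by value/weight ratio, highest first.
Order: A (122/7=17.43) > B (226/16=14.12) > G (240/17=14.12) > F (182/19=9.58) > C (245/27=9.07) > H (272/30=9.07) > E (107/31=3.45) > D (40/21=1.90)
Fill: take A (7 @ 122) → take B (16 @ 226) → take G (17 @ 240) → take F (19 @ 182) → take C (27 @ 245) → take 6/30 of H → 54.40; 92/92 used.
Total value = 1069.40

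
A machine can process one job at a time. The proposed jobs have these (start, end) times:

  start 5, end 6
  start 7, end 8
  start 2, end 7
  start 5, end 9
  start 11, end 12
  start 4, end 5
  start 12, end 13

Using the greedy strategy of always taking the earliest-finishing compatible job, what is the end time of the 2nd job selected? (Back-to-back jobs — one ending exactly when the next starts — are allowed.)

6

Sort by end time and greedily take each interval whose start is ≥ the last chosen end.
Sorted by end: (4,5)  (5,6)  (2,7)  (7,8)  (5,9)  (11,12)  (12,13)
take (4,5); take (5,6); take (7,8); take (11,12); take (12,13).
Selected: (4,5) (5,6) (7,8) (11,12) (12,13)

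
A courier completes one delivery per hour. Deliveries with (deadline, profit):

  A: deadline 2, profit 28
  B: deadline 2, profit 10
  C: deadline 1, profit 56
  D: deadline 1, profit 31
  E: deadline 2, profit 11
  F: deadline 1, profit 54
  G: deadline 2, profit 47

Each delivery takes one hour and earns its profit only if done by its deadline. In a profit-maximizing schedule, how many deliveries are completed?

2

Take jobs in profit order; each goes to the latest open slot no later than its deadline.
Profit order: C=56 F=54 G=47 D=31 A=28 E=11 B=10
Assign: C→slot 1, F skipped, G→slot 2, D skipped, A skipped, E skipped, B skipped.
Slots: [1:C] [2:G]
2 of 7 scheduled.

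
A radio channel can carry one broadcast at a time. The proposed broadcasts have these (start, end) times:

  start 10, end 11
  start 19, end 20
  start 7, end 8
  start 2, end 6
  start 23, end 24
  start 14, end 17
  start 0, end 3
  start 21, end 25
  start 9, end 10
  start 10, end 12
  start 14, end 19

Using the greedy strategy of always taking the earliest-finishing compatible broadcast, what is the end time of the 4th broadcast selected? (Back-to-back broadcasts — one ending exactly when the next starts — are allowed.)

Sorted by end: (0,3)  (2,6)  (7,8)  (9,10)  (10,11)  (10,12)  (14,17)  (14,19)  (19,20)  (23,24)  (21,25)
take (0,3); take (7,8); take (9,10); take (10,11); take (14,17); take (19,20); take (23,24); skip (21,25).
Selected: (0,3) (7,8) (9,10) (10,11) (14,17) (19,20) (23,24)

11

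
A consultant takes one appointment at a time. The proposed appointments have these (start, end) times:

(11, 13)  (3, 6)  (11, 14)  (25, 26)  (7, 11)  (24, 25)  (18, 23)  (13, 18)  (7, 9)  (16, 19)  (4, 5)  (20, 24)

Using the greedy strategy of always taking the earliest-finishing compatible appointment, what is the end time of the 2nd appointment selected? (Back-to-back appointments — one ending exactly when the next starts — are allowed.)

Greedy by earliest finish: after sorting by end time, pick each interval compatible with the last pick.
Sorted by end: (4,5)  (3,6)  (7,9)  (7,11)  (11,13)  (11,14)  (13,18)  (16,19)  (18,23)  (20,24)  (24,25)  (25,26)
take (4,5); skip (3,6); take (7,9); take (11,13); take (13,18); skip (16,19); take (18,23); take (24,25); take (25,26).
Selected: (4,5) (7,9) (11,13) (13,18) (18,23) (24,25) (25,26)

9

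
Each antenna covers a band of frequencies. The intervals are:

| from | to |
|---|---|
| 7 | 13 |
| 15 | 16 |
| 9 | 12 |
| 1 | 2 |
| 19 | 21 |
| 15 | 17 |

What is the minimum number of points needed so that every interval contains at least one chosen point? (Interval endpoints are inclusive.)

4

Sort by right endpoint; whenever an interval is uncovered, place a point at its right end.
Sorted: [1,2] [9,12] [7,13] [15,16] [15,17] [19,21]
{[1,2]} hit by 2; {[9,12],[7,13]} hit by 12; {[15,16],[15,17]} hit by 16; {[19,21]} hit by 21.
Points: 2, 12, 16, 21 (4 total).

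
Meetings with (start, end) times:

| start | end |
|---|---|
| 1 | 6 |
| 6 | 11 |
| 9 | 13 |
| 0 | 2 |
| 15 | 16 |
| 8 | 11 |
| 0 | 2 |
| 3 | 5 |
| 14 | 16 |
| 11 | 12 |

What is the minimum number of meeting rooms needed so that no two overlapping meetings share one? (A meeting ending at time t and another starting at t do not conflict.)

Events (time:±→running): 0:+→1 0:+→2 1:+→3 … peak 3.

3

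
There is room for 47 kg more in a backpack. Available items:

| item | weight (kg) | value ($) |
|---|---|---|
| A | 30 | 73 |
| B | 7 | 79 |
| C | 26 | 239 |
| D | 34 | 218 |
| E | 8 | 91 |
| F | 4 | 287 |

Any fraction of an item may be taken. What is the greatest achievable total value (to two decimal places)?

708.82

Ratios (sorted): F 71.75, E 11.38, B 11.29, C 9.19, D 6.41, A 2.43
take F (4 @ 287); take E (8 @ 91); take B (7 @ 79); take C (26 @ 239); take 2/34 of D → 12.82. Capacity used 47/47.
Total value = 708.82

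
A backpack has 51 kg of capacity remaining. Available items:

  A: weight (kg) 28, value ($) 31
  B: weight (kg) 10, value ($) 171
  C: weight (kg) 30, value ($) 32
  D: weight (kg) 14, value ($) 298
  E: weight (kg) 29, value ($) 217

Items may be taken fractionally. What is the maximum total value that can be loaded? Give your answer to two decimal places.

Order: D (298/14=21.29) > B (171/10=17.10) > E (217/29=7.48) > A (31/28=1.11) > C (32/30=1.07)
Fill: take D (14 @ 298) → take B (10 @ 171) → take 27/29 of E → 202.03; 51/51 used.
Total value = 671.03

671.03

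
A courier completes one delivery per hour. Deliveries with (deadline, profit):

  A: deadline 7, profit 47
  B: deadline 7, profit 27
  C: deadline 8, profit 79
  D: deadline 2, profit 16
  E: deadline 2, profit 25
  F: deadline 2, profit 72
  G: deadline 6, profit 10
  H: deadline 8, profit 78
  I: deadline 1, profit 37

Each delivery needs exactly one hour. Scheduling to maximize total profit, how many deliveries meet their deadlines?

Take jobs in profit order; each goes to the latest open slot no later than its deadline.
Profit order: C=79 H=78 F=72 A=47 I=37 B=27 E=25 D=16 G=10
Assign: C→slot 8, H→slot 7, F→slot 2, A→slot 6, I→slot 1, B→slot 5, E skipped, D skipped, G→slot 4.
Slots: [1:I] [2:F] [4:G] [5:B] [6:A] [7:H] [8:C]
7 of 9 scheduled.

7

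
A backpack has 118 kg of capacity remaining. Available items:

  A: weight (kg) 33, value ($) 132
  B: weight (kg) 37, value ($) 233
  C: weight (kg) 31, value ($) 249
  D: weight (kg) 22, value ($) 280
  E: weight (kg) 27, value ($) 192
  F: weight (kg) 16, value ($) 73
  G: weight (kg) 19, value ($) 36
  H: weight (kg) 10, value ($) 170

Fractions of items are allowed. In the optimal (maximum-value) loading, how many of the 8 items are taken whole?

4

Greedy by value/weight ratio, highest first.
Ratios (sorted): H 17.00, D 12.73, C 8.03, E 7.11, B 6.30, F 4.56, A 4.00, G 1.89
take H (10 @ 170); take D (22 @ 280); take C (31 @ 249); take E (27 @ 192); take 28/37 of B → 176.32. Capacity used 118/118.
4 item(s) taken whole; one partial (take 28/37 of B).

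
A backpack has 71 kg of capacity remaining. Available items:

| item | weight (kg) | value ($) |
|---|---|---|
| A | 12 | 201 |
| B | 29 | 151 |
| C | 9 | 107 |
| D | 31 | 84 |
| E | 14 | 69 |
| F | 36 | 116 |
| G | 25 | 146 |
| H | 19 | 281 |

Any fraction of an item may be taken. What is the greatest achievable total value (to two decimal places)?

Order: A (201/12=16.75) > H (281/19=14.79) > C (107/9=11.89) > G (146/25=5.84) > B (151/29=5.21) > E (69/14=4.93) > F (116/36=3.22) > D (84/31=2.71)
Fill: take A (12 @ 201) → take H (19 @ 281) → take C (9 @ 107) → take G (25 @ 146) → take 6/29 of B → 31.24; 71/71 used.
Total value = 766.24

766.24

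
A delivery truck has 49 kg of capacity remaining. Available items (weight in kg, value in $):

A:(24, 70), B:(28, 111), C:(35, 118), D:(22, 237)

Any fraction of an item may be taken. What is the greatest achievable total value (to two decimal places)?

344.04

Order: D (237/22=10.77) > B (111/28=3.96) > C (118/35=3.37) > A (70/24=2.92)
Fill: take D (22 @ 237) → take 27/28 of B → 107.04; 49/49 used.
Total value = 344.04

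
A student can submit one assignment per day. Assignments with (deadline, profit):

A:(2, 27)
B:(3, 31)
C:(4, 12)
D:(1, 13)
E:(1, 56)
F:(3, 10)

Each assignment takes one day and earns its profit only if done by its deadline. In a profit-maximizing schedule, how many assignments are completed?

Take jobs in profit order; each goes to the latest open slot no later than its deadline.
By profit: E(d1,56), B(d3,31), A(d2,27), D(d1,13), C(d4,12), F(d3,10)
E→slot 1; B→slot 3; A→slot 2; D skipped; C→slot 4; F skipped.
4 of 6 scheduled.

4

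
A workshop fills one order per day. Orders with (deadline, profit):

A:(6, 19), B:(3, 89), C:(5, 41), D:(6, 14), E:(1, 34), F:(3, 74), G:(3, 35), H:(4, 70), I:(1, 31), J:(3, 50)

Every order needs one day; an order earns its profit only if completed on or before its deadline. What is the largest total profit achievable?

Take jobs in profit order; each goes to the latest open slot no later than its deadline.
Profit order: B=89 F=74 H=70 J=50 C=41 G=35 E=34 I=31 A=19 D=14
Assign: B→slot 3, F→slot 2, H→slot 4, J→slot 1, C→slot 5, G skipped, E skipped, I skipped, A→slot 6, D skipped.
Slots: [1:J] [2:F] [3:B] [4:H] [5:C] [6:A]
Profit = 50 + 74 + 89 + 70 + 41 + 19 = 343

343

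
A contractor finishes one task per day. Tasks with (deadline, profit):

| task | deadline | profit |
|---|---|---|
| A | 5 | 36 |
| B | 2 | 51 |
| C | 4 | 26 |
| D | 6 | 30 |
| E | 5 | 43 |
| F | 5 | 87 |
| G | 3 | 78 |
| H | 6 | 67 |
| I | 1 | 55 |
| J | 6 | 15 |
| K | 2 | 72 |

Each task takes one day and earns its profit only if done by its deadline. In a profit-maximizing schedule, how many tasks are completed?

6

Profit order: F=87 G=78 K=72 H=67 I=55 B=51 E=43 A=36 D=30 C=26 J=15
Assign: F→slot 5, G→slot 3, K→slot 2, H→slot 6, I→slot 1, B skipped, E→slot 4, A skipped, D skipped, C skipped, J skipped.
Slots: [1:I] [2:K] [3:G] [4:E] [5:F] [6:H]
6 of 11 scheduled.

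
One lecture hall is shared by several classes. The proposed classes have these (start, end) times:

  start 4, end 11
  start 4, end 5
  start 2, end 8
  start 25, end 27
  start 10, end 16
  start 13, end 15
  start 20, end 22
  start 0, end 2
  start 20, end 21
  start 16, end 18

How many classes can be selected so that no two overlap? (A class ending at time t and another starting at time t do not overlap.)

Sort by end time and greedily take each interval whose start is ≥ the last chosen end.
Sorted by end: (0,2)  (4,5)  (2,8)  (4,11)  (13,15)  (10,16)  (16,18)  (20,21)  (20,22)  (25,27)
take (0,2); take (4,5); skip (4,11); take (13,15); take (16,18); take (20,21); skip (20,22); take (25,27).
Selected 6 classes.

6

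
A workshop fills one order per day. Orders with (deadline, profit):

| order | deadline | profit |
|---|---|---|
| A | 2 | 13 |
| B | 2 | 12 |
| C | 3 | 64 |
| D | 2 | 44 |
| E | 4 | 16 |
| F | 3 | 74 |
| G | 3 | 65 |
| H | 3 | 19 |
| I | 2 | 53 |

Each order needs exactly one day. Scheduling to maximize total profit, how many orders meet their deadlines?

4

Take jobs in profit order; each goes to the latest open slot no later than its deadline.
Profit order: F=74 G=65 C=64 I=53 D=44 H=19 E=16 A=13 B=12
Assign: F→slot 3, G→slot 2, C→slot 1, I skipped, D skipped, H skipped, E→slot 4, A skipped, B skipped.
Slots: [1:C] [2:G] [3:F] [4:E]
4 of 9 scheduled.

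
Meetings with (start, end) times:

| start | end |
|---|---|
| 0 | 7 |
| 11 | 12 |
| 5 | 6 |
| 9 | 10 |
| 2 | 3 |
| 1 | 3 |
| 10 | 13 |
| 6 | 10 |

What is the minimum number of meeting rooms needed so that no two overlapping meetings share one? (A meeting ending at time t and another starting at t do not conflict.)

3

starts: [0, 1, 2, 5, 6, 9, 10, 11]
ends:   [3, 3, 6, 7, 10, 10, 12, 13]
s0→1 s1→2 s2→3  — peak 3.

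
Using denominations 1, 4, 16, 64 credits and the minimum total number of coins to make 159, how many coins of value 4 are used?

159 = 2×64 + 1×16 + 3×4 + 3×1
Count of 4: 3

3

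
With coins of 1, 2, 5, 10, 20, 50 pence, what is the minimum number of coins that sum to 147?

6

Greedy: take as many of the largest coin as possible, then repeat with the remainder.
147 = 2×50 + 2×20 + 1×5 + 1×2
Total coins = 2 + 2 + 1 + 1 = 6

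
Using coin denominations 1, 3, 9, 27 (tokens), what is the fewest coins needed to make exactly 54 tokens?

Use the largest denomination that fits, subtract, and repeat.
54 − 2×27→0
Total coins = 2 = 2

2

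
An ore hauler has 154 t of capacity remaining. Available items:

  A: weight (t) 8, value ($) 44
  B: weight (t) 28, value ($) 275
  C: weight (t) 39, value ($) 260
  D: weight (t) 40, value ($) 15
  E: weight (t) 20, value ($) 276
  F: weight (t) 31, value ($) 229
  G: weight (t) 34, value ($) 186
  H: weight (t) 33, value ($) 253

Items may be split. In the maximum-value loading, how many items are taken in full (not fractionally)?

5

Sort by value per unit weight and fill in that order.
Order: E (276/20=13.80) > B (275/28=9.82) > H (253/33=7.67) > F (229/31=7.39) > C (260/39=6.67) > A (44/8=5.50) > G (186/34=5.47) > D (15/40=0.38)
Fill: take E (20 @ 276) → take B (28 @ 275) → take H (33 @ 253) → take F (31 @ 229) → take C (39 @ 260) → take 3/8 of A → 16.50; 154/154 used.
5 item(s) taken whole; one partial (take 3/8 of A).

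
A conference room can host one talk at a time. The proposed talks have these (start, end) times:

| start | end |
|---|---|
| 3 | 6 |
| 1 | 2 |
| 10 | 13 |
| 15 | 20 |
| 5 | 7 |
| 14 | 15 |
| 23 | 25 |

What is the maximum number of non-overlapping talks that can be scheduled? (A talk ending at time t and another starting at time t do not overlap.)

6

Greedy by earliest finish: after sorting by end time, pick each interval compatible with the last pick.
Sorted by end: (1,2)  (3,6)  (5,7)  (10,13)  (14,15)  (15,20)  (23,25)
take (1,2); take (3,6); take (10,13); take (14,15); take (15,20); take (23,25).
Selected 6 talks.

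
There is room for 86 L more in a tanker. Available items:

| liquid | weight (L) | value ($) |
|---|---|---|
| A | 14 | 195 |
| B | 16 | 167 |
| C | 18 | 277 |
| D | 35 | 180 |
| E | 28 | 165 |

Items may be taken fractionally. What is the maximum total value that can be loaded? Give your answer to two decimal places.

Sort by value per unit weight and fill in that order.
Ratios (sorted): C 15.39, A 13.93, B 10.44, E 5.89, D 5.14
take C (18 @ 277); take A (14 @ 195); take B (16 @ 167); take E (28 @ 165); take 10/35 of D → 51.43. Capacity used 86/86.
Total value = 855.43

855.43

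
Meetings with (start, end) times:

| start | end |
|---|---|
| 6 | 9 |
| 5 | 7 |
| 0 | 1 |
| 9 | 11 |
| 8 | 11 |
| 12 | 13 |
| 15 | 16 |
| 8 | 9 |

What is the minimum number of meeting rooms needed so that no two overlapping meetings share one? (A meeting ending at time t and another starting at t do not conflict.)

Count concurrent intervals with a sweep; the peak is the room count.
starts: [0, 5, 6, 8, 8, 9, 12, 15]
ends:   [1, 7, 9, 9, 11, 11, 13, 16]
s0→1 e1→0 s5→1 s6→2 e7→1 s8→2 s8→3  — peak 3.

3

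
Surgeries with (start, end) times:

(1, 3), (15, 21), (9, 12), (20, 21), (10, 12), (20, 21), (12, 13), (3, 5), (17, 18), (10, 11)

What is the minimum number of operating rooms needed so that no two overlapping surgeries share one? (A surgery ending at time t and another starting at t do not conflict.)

Events (time:±→running): 1:+→1 3:-→0 3:+→1 5:-→0 9:+→1 10:+→2 10:+→3 … peak 3.

3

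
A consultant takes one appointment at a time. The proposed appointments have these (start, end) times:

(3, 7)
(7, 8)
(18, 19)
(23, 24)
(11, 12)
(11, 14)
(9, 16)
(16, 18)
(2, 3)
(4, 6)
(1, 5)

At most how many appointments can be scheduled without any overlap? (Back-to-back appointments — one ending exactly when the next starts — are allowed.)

7

Order by finish time; keep every interval that doesn't clash with the previous kept one.
Sorted by end: (2,3)  (1,5)  (4,6)  (3,7)  (7,8)  (11,12)  (11,14)  (9,16)  (16,18)  (18,19)  (23,24)
take (2,3); take (4,6); take (7,8); take (11,12); skip (11,14); take (16,18); take (18,19); take (23,24).
Selected 7 appointments.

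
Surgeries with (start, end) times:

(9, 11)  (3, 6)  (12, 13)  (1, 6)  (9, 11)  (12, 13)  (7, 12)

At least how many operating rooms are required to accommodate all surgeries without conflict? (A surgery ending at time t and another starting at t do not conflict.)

starts: [1, 3, 7, 9, 9, 12, 12]
ends:   [6, 6, 11, 11, 12, 13, 13]
s1→1 s3→2 e6→1 e6→0 s7→1 s9→2 s9→3  — peak 3.

3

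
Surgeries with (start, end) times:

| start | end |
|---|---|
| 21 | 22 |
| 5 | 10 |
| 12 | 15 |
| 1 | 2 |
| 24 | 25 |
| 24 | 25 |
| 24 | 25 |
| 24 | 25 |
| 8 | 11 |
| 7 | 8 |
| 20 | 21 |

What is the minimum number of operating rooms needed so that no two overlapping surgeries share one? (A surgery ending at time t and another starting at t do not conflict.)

4

Events (time:±→running): 1:+→1 2:-→0 5:+→1 7:+→2 8:-→1 8:+→2 10:-→1 11:-→0 12:+→1 15:-→0 20:+→1 21:-→0 21:+→1 22:-→0 24:+→1 24:+→2 24:+→3 24:+→4 … peak 4.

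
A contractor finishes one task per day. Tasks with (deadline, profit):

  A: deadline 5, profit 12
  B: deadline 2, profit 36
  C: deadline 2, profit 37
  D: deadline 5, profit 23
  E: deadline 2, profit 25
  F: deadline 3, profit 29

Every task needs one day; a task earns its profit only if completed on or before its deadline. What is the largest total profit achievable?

137

Sort by profit descending; place each in the latest free slot ≤ its deadline.
Profit order: C=37 B=36 F=29 E=25 D=23 A=12
Assign: C→slot 2, B→slot 1, F→slot 3, E skipped, D→slot 5, A→slot 4.
Slots: [1:B] [2:C] [3:F] [4:A] [5:D]
Profit = 36 + 37 + 29 + 12 + 23 = 137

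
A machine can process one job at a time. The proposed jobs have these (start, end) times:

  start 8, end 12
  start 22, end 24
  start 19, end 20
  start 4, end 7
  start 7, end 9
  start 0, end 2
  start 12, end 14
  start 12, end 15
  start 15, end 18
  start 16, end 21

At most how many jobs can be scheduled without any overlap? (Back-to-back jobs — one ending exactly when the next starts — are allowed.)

Greedy by earliest finish: after sorting by end time, pick each interval compatible with the last pick.
By end time: (0,2), (4,7), (7,9), (8,12), (12,14), (12,15), (15,18), (19,20), (16,21), (22,24).
Pick (0,2); next start ≥ 2 → (4,7); next start ≥ 7 → (7,9); next start ≥ 9 → (12,14); next start ≥ 14 → (15,18); next start ≥ 18 → (19,20); next start ≥ 20 → (22,24).
Selected 7 jobs.

7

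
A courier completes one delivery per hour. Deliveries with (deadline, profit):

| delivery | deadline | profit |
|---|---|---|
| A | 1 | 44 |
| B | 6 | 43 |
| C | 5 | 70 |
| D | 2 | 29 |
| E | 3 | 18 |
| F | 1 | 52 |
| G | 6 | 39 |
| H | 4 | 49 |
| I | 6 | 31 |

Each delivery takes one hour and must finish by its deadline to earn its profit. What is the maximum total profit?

284

Take jobs in profit order; each goes to the latest open slot no later than its deadline.
By profit: C(d5,70), F(d1,52), H(d4,49), A(d1,44), B(d6,43), G(d6,39), I(d6,31), D(d2,29), E(d3,18)
C→slot 5; F→slot 1; H→slot 4; A skipped; B→slot 6; G→slot 3; I→slot 2; D skipped; E skipped.
Profit = 52 + 31 + 39 + 49 + 70 + 43 = 284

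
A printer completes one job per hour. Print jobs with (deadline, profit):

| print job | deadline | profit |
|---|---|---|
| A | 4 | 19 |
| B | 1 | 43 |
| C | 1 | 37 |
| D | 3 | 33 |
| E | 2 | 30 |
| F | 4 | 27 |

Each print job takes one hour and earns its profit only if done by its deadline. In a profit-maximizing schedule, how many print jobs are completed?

Sort by profit descending; place each in the latest free slot ≤ its deadline.
By profit: B(d1,43), C(d1,37), D(d3,33), E(d2,30), F(d4,27), A(d4,19)
B→slot 1; C skipped; D→slot 3; E→slot 2; F→slot 4; A skipped.
4 of 6 scheduled.

4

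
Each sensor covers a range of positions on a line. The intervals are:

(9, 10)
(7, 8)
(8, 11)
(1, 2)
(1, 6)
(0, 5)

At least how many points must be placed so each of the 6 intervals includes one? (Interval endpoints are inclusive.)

3

Sorted: [1,2] [0,5] [1,6] [7,8] [9,10] [8,11]
{[1,2],[0,5],[1,6]} hit by 2; {[7,8]} hit by 8; {[9,10],[8,11]} hit by 10.
Points: 2, 8, 10 (3 total).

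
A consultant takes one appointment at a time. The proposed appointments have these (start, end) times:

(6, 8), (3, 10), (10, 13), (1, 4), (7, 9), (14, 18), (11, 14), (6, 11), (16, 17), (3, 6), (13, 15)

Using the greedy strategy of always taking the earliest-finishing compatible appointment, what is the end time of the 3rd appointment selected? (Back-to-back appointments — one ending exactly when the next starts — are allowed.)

13

Sort by end time and greedily take each interval whose start is ≥ the last chosen end.
Sorted by end: (1,4)  (3,6)  (6,8)  (7,9)  (3,10)  (6,11)  (10,13)  (11,14)  (13,15)  (16,17)  (14,18)
take (1,4); take (6,8); skip (7,9); skip (6,11); take (10,13); take (13,15); take (16,17).
Selected: (1,4) (6,8) (10,13) (13,15) (16,17)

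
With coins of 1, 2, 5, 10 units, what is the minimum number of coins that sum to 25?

25 = 2×10 + 1×5
Total coins = 2 + 1 = 3

3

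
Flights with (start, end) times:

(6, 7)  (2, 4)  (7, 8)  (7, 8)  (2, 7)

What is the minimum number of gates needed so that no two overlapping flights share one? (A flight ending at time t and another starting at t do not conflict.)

2

Count concurrent intervals with a sweep; the peak is the room count.
starts: [2, 2, 6, 7, 7]
ends:   [4, 7, 7, 8, 8]
s2→1 s2→2  — peak 2.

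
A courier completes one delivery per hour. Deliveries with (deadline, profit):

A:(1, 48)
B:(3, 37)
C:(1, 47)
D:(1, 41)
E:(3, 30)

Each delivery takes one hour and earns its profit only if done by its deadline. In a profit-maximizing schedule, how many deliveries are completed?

Take jobs in profit order; each goes to the latest open slot no later than its deadline.
Profit order: A=48 C=47 D=41 B=37 E=30
Assign: A→slot 1, C skipped, D skipped, B→slot 3, E→slot 2.
Slots: [1:A] [2:E] [3:B]
3 of 5 scheduled.

3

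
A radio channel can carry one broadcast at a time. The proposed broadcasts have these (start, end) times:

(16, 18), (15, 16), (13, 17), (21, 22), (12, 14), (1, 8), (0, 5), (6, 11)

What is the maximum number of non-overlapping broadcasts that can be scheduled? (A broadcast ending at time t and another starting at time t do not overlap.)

Sorted by end: (0,5)  (1,8)  (6,11)  (12,14)  (15,16)  (13,17)  (16,18)  (21,22)
take (0,5); take (6,11); take (12,14); take (15,16); take (16,18); take (21,22).
Selected 6 broadcasts.

6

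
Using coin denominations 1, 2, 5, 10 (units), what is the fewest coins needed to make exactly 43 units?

6

43 − 4×10→3 − 1×2→1 − 1×1→0
Total coins = 4 + 1 + 1 = 6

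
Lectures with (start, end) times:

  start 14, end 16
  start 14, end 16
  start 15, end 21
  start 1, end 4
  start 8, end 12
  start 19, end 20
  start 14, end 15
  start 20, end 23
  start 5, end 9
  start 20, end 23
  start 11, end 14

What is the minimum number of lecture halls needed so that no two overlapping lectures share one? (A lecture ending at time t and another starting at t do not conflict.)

3

The answer is the maximum number of intervals overlapping at any instant.
Events (time:±→running): 1:+→1 4:-→0 5:+→1 8:+→2 9:-→1 11:+→2 12:-→1 14:-→0 14:+→1 14:+→2 14:+→3 … peak 3.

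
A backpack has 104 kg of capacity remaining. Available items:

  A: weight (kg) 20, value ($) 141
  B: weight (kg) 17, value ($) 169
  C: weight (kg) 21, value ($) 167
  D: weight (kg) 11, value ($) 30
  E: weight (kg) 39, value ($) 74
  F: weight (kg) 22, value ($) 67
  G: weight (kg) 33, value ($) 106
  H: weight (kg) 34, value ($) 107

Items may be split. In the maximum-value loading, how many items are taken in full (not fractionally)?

4

Order: B (169/17=9.94) > C (167/21=7.95) > A (141/20=7.05) > G (106/33=3.21) > H (107/34=3.15) > F (67/22=3.05) > D (30/11=2.73) > E (74/39=1.90)
Fill: take B (17 @ 169) → take C (21 @ 167) → take A (20 @ 141) → take G (33 @ 106) → take 13/34 of H → 40.91; 104/104 used.
4 item(s) taken whole; one partial (take 13/34 of H).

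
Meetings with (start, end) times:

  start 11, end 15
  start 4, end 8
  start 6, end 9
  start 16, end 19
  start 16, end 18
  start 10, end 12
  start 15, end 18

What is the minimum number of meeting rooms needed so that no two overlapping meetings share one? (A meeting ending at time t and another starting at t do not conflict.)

The answer is the maximum number of intervals overlapping at any instant.
Events (time:±→running): 4:+→1 6:+→2 8:-→1 9:-→0 10:+→1 11:+→2 12:-→1 15:-→0 15:+→1 16:+→2 16:+→3 … peak 3.

3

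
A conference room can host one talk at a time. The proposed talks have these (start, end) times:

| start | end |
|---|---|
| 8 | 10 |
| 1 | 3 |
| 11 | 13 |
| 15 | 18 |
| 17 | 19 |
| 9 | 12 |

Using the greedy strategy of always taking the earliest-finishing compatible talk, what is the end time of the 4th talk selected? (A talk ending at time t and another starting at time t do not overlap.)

18

Greedy by earliest finish: after sorting by end time, pick each interval compatible with the last pick.
Sorted by end: (1,3)  (8,10)  (9,12)  (11,13)  (15,18)  (17,19)
take (1,3); take (8,10); skip (9,12); take (11,13); take (15,18).
Selected: (1,3) (8,10) (11,13) (15,18)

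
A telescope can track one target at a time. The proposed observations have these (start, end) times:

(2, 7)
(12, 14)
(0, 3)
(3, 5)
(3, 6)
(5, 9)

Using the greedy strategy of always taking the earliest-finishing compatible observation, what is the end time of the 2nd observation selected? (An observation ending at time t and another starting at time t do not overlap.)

5

Order by finish time; keep every interval that doesn't clash with the previous kept one.
Sorted by end: (0,3)  (3,5)  (3,6)  (2,7)  (5,9)  (12,14)
take (0,3); take (3,5); take (5,9); take (12,14).
Selected: (0,3) (3,5) (5,9) (12,14)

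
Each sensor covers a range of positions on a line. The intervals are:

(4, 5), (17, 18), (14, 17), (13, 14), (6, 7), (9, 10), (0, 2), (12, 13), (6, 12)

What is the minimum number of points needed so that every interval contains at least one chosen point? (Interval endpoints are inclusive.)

6

By right end: [0,2]  [4,5]  [6,7]  [9,10]  [6,12]  [12,13]  [13,14]  [14,17]  [17,18]
[0,2] uncovered → point at 2; [4,5] uncovered → point at 5; [6,7] uncovered → point at 7; [9,10] uncovered → point at 10; [12,13] uncovered → point at 13; [14,17] uncovered → point at 17.
Points: 2, 5, 7, 10, 13, 17 (6 total).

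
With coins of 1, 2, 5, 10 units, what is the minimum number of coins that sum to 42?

5

Greedy: take as many of the largest coin as possible, then repeat with the remainder.
42 − 4×10→2 − 1×2→0
Total coins = 4 + 1 = 5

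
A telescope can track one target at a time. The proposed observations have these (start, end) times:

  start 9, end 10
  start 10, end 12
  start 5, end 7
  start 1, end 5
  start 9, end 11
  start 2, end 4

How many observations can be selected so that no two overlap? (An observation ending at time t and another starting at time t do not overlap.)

4

Sort by end time and greedily take each interval whose start is ≥ the last chosen end.
Sorted by end: (2,4)  (1,5)  (5,7)  (9,10)  (9,11)  (10,12)
take (2,4); take (5,7); take (9,10); skip (9,11); take (10,12).
Selected 4 observations.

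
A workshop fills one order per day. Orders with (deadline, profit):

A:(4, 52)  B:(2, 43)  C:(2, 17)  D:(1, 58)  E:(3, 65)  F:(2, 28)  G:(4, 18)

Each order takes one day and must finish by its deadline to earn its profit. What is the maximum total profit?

By profit: E(d3,65), D(d1,58), A(d4,52), B(d2,43), F(d2,28), G(d4,18), C(d2,17)
E→slot 3; D→slot 1; A→slot 4; B→slot 2; F skipped; G skipped; C skipped.
Profit = 58 + 43 + 65 + 52 = 218

218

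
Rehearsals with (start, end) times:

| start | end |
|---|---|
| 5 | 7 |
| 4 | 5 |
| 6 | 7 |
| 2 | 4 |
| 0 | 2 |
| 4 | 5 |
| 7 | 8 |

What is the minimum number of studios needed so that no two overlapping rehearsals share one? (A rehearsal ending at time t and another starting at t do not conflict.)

2

Events (time:±→running): 0:+→1 2:-→0 2:+→1 4:-→0 4:+→1 4:+→2 … peak 2.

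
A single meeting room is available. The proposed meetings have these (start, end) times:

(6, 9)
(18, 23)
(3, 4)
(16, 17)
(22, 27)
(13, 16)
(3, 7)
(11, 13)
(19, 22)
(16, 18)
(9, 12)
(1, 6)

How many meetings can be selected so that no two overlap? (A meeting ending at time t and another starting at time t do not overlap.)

7

By end time: (3,4), (1,6), (3,7), (6,9), (9,12), (11,13), (13,16), (16,17), (16,18), (19,22), (18,23), (22,27).
Pick (3,4); next start ≥ 4 → (6,9); next start ≥ 9 → (9,12); next start ≥ 12 → (13,16); next start ≥ 16 → (16,17); next start ≥ 17 → (19,22); next start ≥ 22 → (22,27).
Selected 7 meetings.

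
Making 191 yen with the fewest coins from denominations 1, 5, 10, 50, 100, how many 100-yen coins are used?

1

Use the largest denomination that fits, subtract, and repeat.
191 = 1×100 + 1×50 + 4×10 + 1×1
Count of 100: 1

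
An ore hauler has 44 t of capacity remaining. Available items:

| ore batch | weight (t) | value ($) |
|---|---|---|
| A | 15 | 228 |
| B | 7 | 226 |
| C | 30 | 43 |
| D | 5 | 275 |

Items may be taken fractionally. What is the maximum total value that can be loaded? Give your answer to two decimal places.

753.37

Greedy by value/weight ratio, highest first.
Ratios (sorted): D 55.00, B 32.29, A 15.20, C 1.43
take D (5 @ 275); take B (7 @ 226); take A (15 @ 228); take 17/30 of C → 24.37. Capacity used 44/44.
Total value = 753.37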